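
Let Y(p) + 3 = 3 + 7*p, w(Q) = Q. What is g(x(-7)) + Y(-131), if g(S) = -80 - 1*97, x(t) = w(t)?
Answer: -1094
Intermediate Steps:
x(t) = t
g(S) = -177 (g(S) = -80 - 97 = -177)
Y(p) = 7*p (Y(p) = -3 + (3 + 7*p) = 7*p)
g(x(-7)) + Y(-131) = -177 + 7*(-131) = -177 - 917 = -1094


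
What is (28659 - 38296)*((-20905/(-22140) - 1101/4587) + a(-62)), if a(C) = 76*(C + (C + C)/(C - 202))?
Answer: 305066274626123/6770412 ≈ 4.5059e+7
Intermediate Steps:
a(C) = 76*C + 152*C/(-202 + C) (a(C) = 76*(C + (2*C)/(-202 + C)) = 76*(C + 2*C/(-202 + C)) = 76*C + 152*C/(-202 + C))
(28659 - 38296)*((-20905/(-22140) - 1101/4587) + a(-62)) = (28659 - 38296)*((-20905/(-22140) - 1101/4587) + 76*(-62)*(-200 - 62)/(-202 - 62)) = -9637*((-20905*(-1/22140) - 1101*1/4587) + 76*(-62)*(-262)/(-264)) = -9637*((4181/4428 - 367/1529) + 76*(-62)*(-1/264)*(-262)) = -9637*(4767673/6770412 - 154318/33) = -9637*(-31655730479/6770412) = 305066274626123/6770412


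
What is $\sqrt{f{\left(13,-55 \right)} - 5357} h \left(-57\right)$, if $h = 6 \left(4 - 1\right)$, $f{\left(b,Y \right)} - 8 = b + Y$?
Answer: $- 3078 i \sqrt{599} \approx - 75333.0 i$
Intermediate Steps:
$f{\left(b,Y \right)} = 8 + Y + b$ ($f{\left(b,Y \right)} = 8 + \left(b + Y\right) = 8 + \left(Y + b\right) = 8 + Y + b$)
$h = 18$ ($h = 6 \cdot 3 = 18$)
$\sqrt{f{\left(13,-55 \right)} - 5357} h \left(-57\right) = \sqrt{\left(8 - 55 + 13\right) - 5357} \cdot 18 \left(-57\right) = \sqrt{-34 - 5357} \left(-1026\right) = \sqrt{-5391} \left(-1026\right) = 3 i \sqrt{599} \left(-1026\right) = - 3078 i \sqrt{599}$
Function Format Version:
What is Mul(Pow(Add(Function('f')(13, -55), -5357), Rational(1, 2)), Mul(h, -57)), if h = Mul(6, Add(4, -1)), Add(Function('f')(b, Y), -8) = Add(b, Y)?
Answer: Mul(-3078, I, Pow(599, Rational(1, 2))) ≈ Mul(-75333., I)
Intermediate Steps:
Function('f')(b, Y) = Add(8, Y, b) (Function('f')(b, Y) = Add(8, Add(b, Y)) = Add(8, Add(Y, b)) = Add(8, Y, b))
h = 18 (h = Mul(6, 3) = 18)
Mul(Pow(Add(Function('f')(13, -55), -5357), Rational(1, 2)), Mul(h, -57)) = Mul(Pow(Add(Add(8, -55, 13), -5357), Rational(1, 2)), Mul(18, -57)) = Mul(Pow(Add(-34, -5357), Rational(1, 2)), -1026) = Mul(Pow(-5391, Rational(1, 2)), -1026) = Mul(Mul(3, I, Pow(599, Rational(1, 2))), -1026) = Mul(-3078, I, Pow(599, Rational(1, 2)))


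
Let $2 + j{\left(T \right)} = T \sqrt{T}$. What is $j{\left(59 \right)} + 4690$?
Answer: $4688 + 59 \sqrt{59} \approx 5141.2$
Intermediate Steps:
$j{\left(T \right)} = -2 + T^{\frac{3}{2}}$ ($j{\left(T \right)} = -2 + T \sqrt{T} = -2 + T^{\frac{3}{2}}$)
$j{\left(59 \right)} + 4690 = \left(-2 + 59^{\frac{3}{2}}\right) + 4690 = \left(-2 + 59 \sqrt{59}\right) + 4690 = 4688 + 59 \sqrt{59}$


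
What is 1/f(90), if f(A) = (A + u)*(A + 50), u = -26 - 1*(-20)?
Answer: 1/11760 ≈ 8.5034e-5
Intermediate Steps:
u = -6 (u = -26 + 20 = -6)
f(A) = (-6 + A)*(50 + A) (f(A) = (A - 6)*(A + 50) = (-6 + A)*(50 + A))
1/f(90) = 1/(-300 + 90² + 44*90) = 1/(-300 + 8100 + 3960) = 1/11760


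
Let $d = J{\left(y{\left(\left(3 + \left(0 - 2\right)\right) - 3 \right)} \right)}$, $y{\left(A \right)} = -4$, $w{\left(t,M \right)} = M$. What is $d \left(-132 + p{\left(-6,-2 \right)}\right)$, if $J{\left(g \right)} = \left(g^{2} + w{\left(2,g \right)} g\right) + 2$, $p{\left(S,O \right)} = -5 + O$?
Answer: $-4726$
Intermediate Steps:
$J{\left(g \right)} = 2 + 2 g^{2}$ ($J{\left(g \right)} = \left(g^{2} + g g\right) + 2 = \left(g^{2} + g^{2}\right) + 2 = 2 g^{2} + 2 = 2 + 2 g^{2}$)
$d = 34$ ($d = 2 + 2 \left(-4\right)^{2} = 2 + 2 \cdot 16 = 2 + 32 = 34$)
$d \left(-132 + p{\left(-6,-2 \right)}\right) = 34 \left(-132 - 7\right) = 34 \left(-139\right) = -4726$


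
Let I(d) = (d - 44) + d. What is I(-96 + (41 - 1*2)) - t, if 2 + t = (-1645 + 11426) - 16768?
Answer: 6831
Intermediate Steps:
I(d) = -44 + 2*d (I(d) = (-44 + d) + d = -44 + 2*d)
t = -6989 (t = -2 + ((-1645 + 11426) - 16768) = -2 + (9781 - 16768) = -2 - 6987 = -6989)
I(-96 + (41 - 1*2)) - t = (-44 + 2*(-96 + (41 - 1*2))) - 1*(-6989) = (-44 + 2*(-96 + (41 - 2))) + 6989 = (-44 + 2*(-96 + 39)) + 6989 = (-44 + 2*(-57)) + 6989 = (-44 - 114) + 6989 = -158 + 6989 = 6831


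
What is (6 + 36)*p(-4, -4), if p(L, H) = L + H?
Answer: -336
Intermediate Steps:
p(L, H) = H + L
(6 + 36)*p(-4, -4) = (6 + 36)*(-4 - 4) = 42*(-8) = -336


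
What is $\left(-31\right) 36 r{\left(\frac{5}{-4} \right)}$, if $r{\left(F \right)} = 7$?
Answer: $-7812$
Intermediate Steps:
$\left(-31\right) 36 r{\left(\frac{5}{-4} \right)} = \left(-31\right) 36 \cdot 7 = \left(-1116\right) 7 = -7812$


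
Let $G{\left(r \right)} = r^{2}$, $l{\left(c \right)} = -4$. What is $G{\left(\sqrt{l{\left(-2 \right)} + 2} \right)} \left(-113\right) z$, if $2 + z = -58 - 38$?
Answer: $-22148$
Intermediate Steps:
$z = -98$ ($z = -2 - 96 = -98$)
$G{\left(\sqrt{l{\left(-2 \right)} + 2} \right)} \left(-113\right) z = \left(\sqrt{-4 + 2}\right)^{2} \left(-113\right) \left(-98\right) = \left(\sqrt{-2}\right)^{2} \left(-113\right) \left(-98\right) = \left(i \sqrt{2}\right)^{2} \left(-113\right) \left(-98\right) = \left(-2\right) \left(-113\right) \left(-98\right) = 226 \left(-98\right) = -22148$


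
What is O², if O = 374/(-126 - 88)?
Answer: 34969/11449 ≈ 3.0543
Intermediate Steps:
O = -187/107 (O = 374/(-214) = 374*(-1/214) = -187/107 ≈ -1.7477)
O² = (-187/107)² = 34969/11449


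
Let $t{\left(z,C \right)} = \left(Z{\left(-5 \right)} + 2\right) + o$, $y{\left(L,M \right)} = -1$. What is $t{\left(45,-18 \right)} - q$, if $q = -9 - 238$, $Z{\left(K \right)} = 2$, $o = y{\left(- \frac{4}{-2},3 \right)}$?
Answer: $250$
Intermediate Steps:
$o = -1$
$t{\left(z,C \right)} = 3$ ($t{\left(z,C \right)} = \left(2 + 2\right) - 1 = 4 - 1 = 3$)
$q = -247$ ($q = -9 - 238 = -247$)
$t{\left(45,-18 \right)} - q = 3 - -247 = 3 + 247 = 250$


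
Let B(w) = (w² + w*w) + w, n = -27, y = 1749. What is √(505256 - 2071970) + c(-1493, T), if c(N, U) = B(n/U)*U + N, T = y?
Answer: -885674/583 + I*√1566714 ≈ -1519.2 + 1251.7*I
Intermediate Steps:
B(w) = w + 2*w² (B(w) = (w² + w²) + w = 2*w² + w = w + 2*w²)
T = 1749
c(N, U) = -27 + N + 1458/U (c(N, U) = ((-27/U)*(1 + 2*(-27/U)))*U + N = ((-27/U)*(1 - 54/U))*U + N = (-27*(1 - 54/U)/U)*U + N = (-27 + 1458/U) + N = -27 + N + 1458/U)
√(505256 - 2071970) + c(-1493, T) = √(505256 - 2071970) + (-27 - 1493 + 1458/1749) = √(-1566714) + (-27 - 1493 + 1458*(1/1749)) = I*√1566714 + (-27 - 1493 + 486/583) = I*√1566714 - 885674/583 = -885674/583 + I*√1566714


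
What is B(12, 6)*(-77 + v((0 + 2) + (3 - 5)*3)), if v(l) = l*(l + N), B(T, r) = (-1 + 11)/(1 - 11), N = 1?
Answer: 65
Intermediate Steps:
B(T, r) = -1 (B(T, r) = 10/(-10) = 10*(-⅒) = -1)
v(l) = l*(1 + l) (v(l) = l*(l + 1) = l*(1 + l))
B(12, 6)*(-77 + v((0 + 2) + (3 - 5)*3)) = -(-77 + ((0 + 2) + (3 - 5)*3)*(1 + ((0 + 2) + (3 - 5)*3))) = -(-77 + (2 - 2*3)*(1 + (2 - 2*3))) = -(-77 + (2 - 6)*(1 + (2 - 6))) = -(-77 - 4*(1 - 4)) = -(-77 - 4*(-3)) = -(-77 + 12) = -1*(-65) = 65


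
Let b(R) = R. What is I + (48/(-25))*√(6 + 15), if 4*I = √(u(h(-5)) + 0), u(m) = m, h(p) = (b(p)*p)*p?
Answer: -48*√21/25 + 5*I*√5/4 ≈ -8.7985 + 2.7951*I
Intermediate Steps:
h(p) = p³ (h(p) = (p*p)*p = p²*p = p³)
I = 5*I*√5/4 (I = √((-5)³ + 0)/4 = √(-125 + 0)/4 = √(-125)/4 = (5*I*√5)/4 = 5*I*√5/4 ≈ 2.7951*I)
I + (48/(-25))*√(6 + 15) = 5*I*√5/4 + (48/(-25))*√(6 + 15) = 5*I*√5/4 + (48*(-1/25))*√21 = 5*I*√5/4 - 48*√21/25 = -48*√21/25 + 5*I*√5/4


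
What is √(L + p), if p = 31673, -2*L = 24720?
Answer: √19313 ≈ 138.97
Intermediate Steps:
L = -12360 (L = -½*24720 = -12360)
√(L + p) = √(-12360 + 31673) = √19313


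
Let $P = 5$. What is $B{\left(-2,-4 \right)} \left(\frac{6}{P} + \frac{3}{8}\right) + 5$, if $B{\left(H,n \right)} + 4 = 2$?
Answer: $\frac{37}{20} \approx 1.85$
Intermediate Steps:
$B{\left(H,n \right)} = -2$ ($B{\left(H,n \right)} = -4 + 2 = -2$)
$B{\left(-2,-4 \right)} \left(\frac{6}{P} + \frac{3}{8}\right) + 5 = - 2 \left(\frac{6}{5} + \frac{3}{8}\right) + 5 = \left(-2\right) \frac{63}{40} + 5 = - \frac{63}{20} + 5 = \frac{37}{20}$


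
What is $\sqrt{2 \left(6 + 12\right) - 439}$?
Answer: $i \sqrt{403} \approx 20.075 i$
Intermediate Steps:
$\sqrt{2 \left(6 + 12\right) - 439} = \sqrt{2 \cdot 18 - 439} = \sqrt{36 - 439} = \sqrt{-403} = i \sqrt{403}$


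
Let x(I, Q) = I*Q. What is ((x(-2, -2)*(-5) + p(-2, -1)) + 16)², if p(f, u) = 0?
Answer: 16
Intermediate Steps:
((x(-2, -2)*(-5) + p(-2, -1)) + 16)² = ((-2*(-2)*(-5) + 0) + 16)² = ((4*(-5) + 0) + 16)² = ((-20 + 0) + 16)² = (-20 + 16)² = (-4)² = 16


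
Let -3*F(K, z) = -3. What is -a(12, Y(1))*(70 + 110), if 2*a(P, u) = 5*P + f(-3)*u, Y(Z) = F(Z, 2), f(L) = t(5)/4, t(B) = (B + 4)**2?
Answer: -14445/2 ≈ -7222.5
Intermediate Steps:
F(K, z) = 1 (F(K, z) = -1/3*(-3) = 1)
t(B) = (4 + B)**2
f(L) = 81/4 (f(L) = (4 + 5)**2/4 = 9**2*(1/4) = 81*(1/4) = 81/4)
Y(Z) = 1
a(P, u) = 5*P/2 + 81*u/8 (a(P, u) = (5*P + 81*u/4)/2 = 5*P/2 + 81*u/8)
-a(12, Y(1))*(70 + 110) = -((5/2)*12 + (81/8)*1)*(70 + 110) = -(30 + 81/8)*180 = -321*180/8 = -1*14445/2 = -14445/2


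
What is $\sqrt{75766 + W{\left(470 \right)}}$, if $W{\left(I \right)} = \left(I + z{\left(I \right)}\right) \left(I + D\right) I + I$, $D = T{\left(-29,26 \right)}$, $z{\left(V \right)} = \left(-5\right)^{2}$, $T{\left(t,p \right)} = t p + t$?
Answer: $i \sqrt{72743214} \approx 8529.0 i$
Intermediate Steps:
$T{\left(t,p \right)} = t + p t$ ($T{\left(t,p \right)} = p t + t = t + p t$)
$z{\left(V \right)} = 25$
$D = -783$ ($D = - 29 \left(1 + 26\right) = \left(-29\right) 27 = -783$)
$W{\left(I \right)} = I + I \left(-783 + I\right) \left(25 + I\right)$ ($W{\left(I \right)} = \left(I + 25\right) \left(I - 783\right) I + I = \left(25 + I\right) \left(-783 + I\right) I + I = \left(-783 + I\right) \left(25 + I\right) I + I = I \left(-783 + I\right) \left(25 + I\right) + I = I + I \left(-783 + I\right) \left(25 + I\right)$)
$\sqrt{75766 + W{\left(470 \right)}} = \sqrt{75766 + 470 \left(-19574 + 470^{2} - 356260\right)} = \sqrt{75766 + 470 \left(-19574 + 220900 - 356260\right)} = \sqrt{75766 + 470 \left(-154934\right)} = \sqrt{75766 - 72818980} = \sqrt{-72743214} = i \sqrt{72743214}$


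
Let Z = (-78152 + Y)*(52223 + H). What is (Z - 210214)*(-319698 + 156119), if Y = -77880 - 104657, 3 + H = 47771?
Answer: 4263975190482527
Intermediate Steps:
H = 47768 (H = -3 + 47771 = 47768)
Y = -182537
Z = -26066553799 (Z = (-78152 - 182537)*(52223 + 47768) = -260689*99991 = -26066553799)
(Z - 210214)*(-319698 + 156119) = (-26066553799 - 210214)*(-319698 + 156119) = -26066764013*(-163579) = 4263975190482527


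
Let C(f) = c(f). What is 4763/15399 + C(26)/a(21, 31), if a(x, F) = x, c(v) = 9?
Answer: 79538/107793 ≈ 0.73788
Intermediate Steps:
C(f) = 9
4763/15399 + C(26)/a(21, 31) = 4763/15399 + 9/21 = 4763*(1/15399) + 9*(1/21) = 4763/15399 + 3/7 = 79538/107793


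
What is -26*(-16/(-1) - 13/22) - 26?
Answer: -4693/11 ≈ -426.64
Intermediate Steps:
-26*(-16/(-1) - 13/22) - 26 = -26*(-16*(-1) - 13*1/22) - 26 = -26*(16 - 13/22) - 26 = -26*339/22 - 26 = -4407/11 - 26 = -4693/11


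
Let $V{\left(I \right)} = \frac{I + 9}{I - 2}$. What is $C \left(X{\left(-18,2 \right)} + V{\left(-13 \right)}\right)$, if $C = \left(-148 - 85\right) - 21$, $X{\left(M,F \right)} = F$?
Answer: $- \frac{8636}{15} \approx -575.73$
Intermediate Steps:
$C = -254$ ($C = -233 - 21 = -254$)
$V{\left(I \right)} = \frac{9 + I}{-2 + I}$
$C \left(X{\left(-18,2 \right)} + V{\left(-13 \right)}\right) = - 254 \left(2 + \frac{9 - 13}{-2 - 13}\right) = - 254 \left(2 + \frac{1}{-15} \left(-4\right)\right) = - 254 \left(2 - - \frac{4}{15}\right) = - 254 \left(2 + \frac{4}{15}\right) = \left(-254\right) \frac{34}{15} = - \frac{8636}{15}$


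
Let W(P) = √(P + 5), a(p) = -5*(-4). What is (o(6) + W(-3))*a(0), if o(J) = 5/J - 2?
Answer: -70/3 + 20*√2 ≈ 4.9509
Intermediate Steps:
a(p) = 20
W(P) = √(5 + P)
o(J) = -2 + 5/J
(o(6) + W(-3))*a(0) = ((-2 + 5/6) + √(5 - 3))*20 = ((-2 + 5*(⅙)) + √2)*20 = ((-2 + ⅚) + √2)*20 = (-7/6 + √2)*20 = -70/3 + 20*√2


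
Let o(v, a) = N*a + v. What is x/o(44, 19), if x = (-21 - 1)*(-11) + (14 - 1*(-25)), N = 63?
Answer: 281/1241 ≈ 0.22643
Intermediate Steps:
o(v, a) = v + 63*a (o(v, a) = 63*a + v = v + 63*a)
x = 281 (x = -22*(-11) + (14 + 25) = 242 + 39 = 281)
x/o(44, 19) = 281/(44 + 63*19) = 281/(44 + 1197) = 281/1241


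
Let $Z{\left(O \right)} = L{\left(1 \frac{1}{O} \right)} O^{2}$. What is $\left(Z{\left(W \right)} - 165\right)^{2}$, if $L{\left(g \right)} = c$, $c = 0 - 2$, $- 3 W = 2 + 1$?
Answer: $27889$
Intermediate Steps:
$W = -1$ ($W = - \frac{2 + 1}{3} = \left(- \frac{1}{3}\right) 3 = -1$)
$c = -2$
$L{\left(g \right)} = -2$
$Z{\left(O \right)} = - 2 O^{2}$
$\left(Z{\left(W \right)} - 165\right)^{2} = \left(- 2 \left(-1\right)^{2} - 165\right)^{2} = \left(\left(-2\right) 1 - 165\right)^{2} = \left(-2 - 165\right)^{2} = \left(-167\right)^{2} = 27889$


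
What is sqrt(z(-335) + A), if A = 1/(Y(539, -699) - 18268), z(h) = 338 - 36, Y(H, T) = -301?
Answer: 3*sqrt(11570213917)/18569 ≈ 17.378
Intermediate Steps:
z(h) = 302
A = -1/18569 (A = 1/(-301 - 18268) = 1/(-18569) = -1/18569 ≈ -5.3853e-5)
sqrt(z(-335) + A) = sqrt(302 - 1/18569) = sqrt(5607837/18569) = 3*sqrt(11570213917)/18569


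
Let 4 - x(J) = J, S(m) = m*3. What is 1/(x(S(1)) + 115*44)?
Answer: 1/5061 ≈ 0.00019759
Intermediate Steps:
S(m) = 3*m
x(J) = 4 - J
1/(x(S(1)) + 115*44) = 1/((4 - 3) + 115*44) = 1/((4 - 1*3) + 5060) = 1/((4 - 3) + 5060) = 1/(1 + 5060) = 1/5061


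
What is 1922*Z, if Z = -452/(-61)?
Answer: 868744/61 ≈ 14242.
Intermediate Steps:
Z = 452/61 (Z = -452*(-1/61) = 452/61 ≈ 7.4098)
1922*Z = 1922*(452/61) = 868744/61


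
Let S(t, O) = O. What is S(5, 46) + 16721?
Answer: 16767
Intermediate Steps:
S(5, 46) + 16721 = 46 + 16721 = 16767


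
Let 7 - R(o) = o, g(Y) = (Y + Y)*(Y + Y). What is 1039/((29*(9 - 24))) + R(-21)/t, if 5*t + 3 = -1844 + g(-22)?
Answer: -31571/38715 ≈ -0.81547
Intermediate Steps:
g(Y) = 4*Y**2 (g(Y) = (2*Y)*(2*Y) = 4*Y**2)
R(o) = 7 - o
t = 89/5 (t = -3/5 + (-1844 + 4*(-22)**2)/5 = -3/5 + (-1844 + 4*484)/5 = -3/5 + (-1844 + 1936)/5 = -3/5 + (1/5)*92 = -3/5 + 92/5 = 89/5 ≈ 17.800)
1039/((29*(9 - 24))) + R(-21)/t = 1039/((29*(9 - 24))) + (7 - 1*(-21))/(89/5) = 1039/((29*(-15))) + (7 + 21)*(5/89) = 1039/(-435) + 28*(5/89) = 1039*(-1/435) + 140/89 = -1039/435 + 140/89 = -31571/38715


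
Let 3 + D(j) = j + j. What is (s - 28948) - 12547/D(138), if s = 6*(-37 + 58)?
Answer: -7880953/273 ≈ -28868.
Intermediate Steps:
D(j) = -3 + 2*j (D(j) = -3 + (j + j) = -3 + 2*j)
s = 126 (s = 6*21 = 126)
(s - 28948) - 12547/D(138) = (126 - 28948) - 12547/(-3 + 2*138) = -28822 - 12547/(-3 + 276) = -28822 - 12547/273 = -7880953/273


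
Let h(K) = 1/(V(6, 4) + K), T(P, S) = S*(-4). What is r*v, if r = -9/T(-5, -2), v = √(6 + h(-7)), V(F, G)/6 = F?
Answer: -45*√203/232 ≈ -2.7636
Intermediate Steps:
V(F, G) = 6*F
T(P, S) = -4*S
h(K) = 1/(36 + K) (h(K) = 1/(6*6 + K) = 1/(36 + K))
v = 5*√203/29 (v = √(6 + 1/(36 - 7)) = √(6 + 1/29) = √(175/29) = 5*√203/29 ≈ 2.4565)
r = -9/8 (r = -9/((-4*(-2))) = -9/8 ≈ -1.1250)
r*v = -45*√203/232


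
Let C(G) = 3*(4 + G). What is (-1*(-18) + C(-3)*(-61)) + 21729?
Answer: 21564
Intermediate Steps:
C(G) = 12 + 3*G
(-1*(-18) + C(-3)*(-61)) + 21729 = (-1*(-18) + (12 + 3*(-3))*(-61)) + 21729 = (18 + (12 - 9)*(-61)) + 21729 = (18 + 3*(-61)) + 21729 = (18 - 183) + 21729 = -165 + 21729 = 21564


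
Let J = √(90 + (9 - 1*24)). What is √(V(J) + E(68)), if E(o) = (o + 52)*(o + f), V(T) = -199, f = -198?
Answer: I*√15799 ≈ 125.69*I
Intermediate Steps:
J = 5*√3 (J = √(90 + (9 - 24)) = √(90 - 15) = √75 = 5*√3 ≈ 8.6602)
E(o) = (-198 + o)*(52 + o) (E(o) = (o + 52)*(o - 198) = (52 + o)*(-198 + o) = (-198 + o)*(52 + o))
√(V(J) + E(68)) = √(-199 + (-10296 + 68² - 146*68)) = √(-199 + (-10296 + 4624 - 9928)) = √(-199 - 15600) = √(-15799) = I*√15799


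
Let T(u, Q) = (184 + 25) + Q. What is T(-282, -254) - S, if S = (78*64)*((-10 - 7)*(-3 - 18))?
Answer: -1782189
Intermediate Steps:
T(u, Q) = 209 + Q
S = 1782144 (S = 4992*(-17*(-21)) = 4992*357 = 1782144)
T(-282, -254) - S = (209 - 254) - 1*1782144 = -45 - 1782144 = -1782189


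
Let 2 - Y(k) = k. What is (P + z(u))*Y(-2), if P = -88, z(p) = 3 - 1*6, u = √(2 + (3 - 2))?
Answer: -364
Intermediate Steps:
Y(k) = 2 - k
u = √3 (u = √(2 + 1) = √3 ≈ 1.7320)
z(p) = -3 (z(p) = 3 - 6 = -3)
(P + z(u))*Y(-2) = (-88 - 3)*(2 - 1*(-2)) = -91*(2 + 2) = -91*4 = -364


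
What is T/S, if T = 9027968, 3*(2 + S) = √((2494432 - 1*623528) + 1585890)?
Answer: 81251712/1728379 + 13541952*√3456794/1728379 ≈ 14614.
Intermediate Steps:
S = -2 + √3456794/3 (S = -2 + √((2494432 - 1*623528) + 1585890)/3 = -2 + √((2494432 - 623528) + 1585890)/3 = -2 + √(1870904 + 1585890)/3 = -2 + √3456794/3 ≈ 617.75)
T/S = 9027968/(-2 + √3456794/3)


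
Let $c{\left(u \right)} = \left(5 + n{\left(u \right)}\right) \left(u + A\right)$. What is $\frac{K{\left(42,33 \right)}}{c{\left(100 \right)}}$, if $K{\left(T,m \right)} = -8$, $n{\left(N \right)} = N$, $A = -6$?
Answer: $- \frac{4}{4935} \approx -0.00081054$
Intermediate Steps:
$c{\left(u \right)} = \left(-6 + u\right) \left(5 + u\right)$ ($c{\left(u \right)} = \left(5 + u\right) \left(u - 6\right) = \left(5 + u\right) \left(-6 + u\right) = \left(-6 + u\right) \left(5 + u\right)$)
$\frac{K{\left(42,33 \right)}}{c{\left(100 \right)}} = - \frac{8}{-30 + 100^{2} - 100} = - \frac{8}{-30 + 10000 - 100} = - \frac{8}{9870} = \left(-8\right) \frac{1}{9870} = - \frac{4}{4935}$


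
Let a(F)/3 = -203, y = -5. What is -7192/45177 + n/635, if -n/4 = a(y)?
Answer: 105484252/28687395 ≈ 3.6770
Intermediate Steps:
a(F) = -609 (a(F) = 3*(-203) = -609)
n = 2436 (n = -4*(-609) = 2436)
-7192/45177 + n/635 = -7192/45177 + 2436/635 = 105484252/28687395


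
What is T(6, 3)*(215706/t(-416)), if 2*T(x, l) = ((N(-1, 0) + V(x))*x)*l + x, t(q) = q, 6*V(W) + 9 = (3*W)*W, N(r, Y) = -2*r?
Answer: -36562167/416 ≈ -87890.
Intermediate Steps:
V(W) = -3/2 + W²/2 (V(W) = -3/2 + ((3*W)*W)/6 = -3/2 + (3*W²)/6 = -3/2 + W²/2)
T(x, l) = x/2 + l*x*(½ + x²/2)/2 (T(x, l) = (((-2*(-1) + (-3/2 + x²/2))*x)*l + x)/2 = (((2 + (-3/2 + x²/2))*x)*l + x)/2 = (((½ + x²/2)*x)*l + x)/2 = ((x*(½ + x²/2))*l + x)/2 = (l*x*(½ + x²/2) + x)/2 = (x + l*x*(½ + x²/2))/2 = x/2 + l*x*(½ + x²/2)/2)
T(6, 3)*(215706/t(-416)) = ((¼)*6*(2 + 3 + 3*6²))*(215706/(-416)) = ((¼)*6*(2 + 3 + 3*36))*(215706*(-1/416)) = ((¼)*6*(2 + 3 + 108))*(-107853/208) = ((¼)*6*113)*(-107853/208) = (339/2)*(-107853/208) = -36562167/416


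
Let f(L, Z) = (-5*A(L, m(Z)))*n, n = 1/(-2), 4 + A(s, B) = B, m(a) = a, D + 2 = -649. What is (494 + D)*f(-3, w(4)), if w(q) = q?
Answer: 0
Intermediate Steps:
D = -651 (D = -2 - 649 = -651)
A(s, B) = -4 + B
n = -½ ≈ -0.50000
f(L, Z) = -10 + 5*Z/2 (f(L, Z) = -5*(-4 + Z)*(-½) = (20 - 5*Z)*(-½) = -10 + 5*Z/2)
(494 + D)*f(-3, w(4)) = (494 - 651)*(-10 + (5/2)*4) = -157*(-10 + 10) = -157*0 = 0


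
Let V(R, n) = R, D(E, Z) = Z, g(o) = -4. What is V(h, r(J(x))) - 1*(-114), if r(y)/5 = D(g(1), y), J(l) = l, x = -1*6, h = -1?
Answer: 113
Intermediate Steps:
x = -6
r(y) = 5*y
V(h, r(J(x))) - 1*(-114) = -1 - 1*(-114) = -1 + 114 = 113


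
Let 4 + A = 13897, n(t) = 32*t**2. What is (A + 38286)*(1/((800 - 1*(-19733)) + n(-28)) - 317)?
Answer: -251535061408/15207 ≈ -1.6541e+7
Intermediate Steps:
A = 13893 (A = -4 + 13897 = 13893)
(A + 38286)*(1/((800 - 1*(-19733)) + n(-28)) - 317) = (13893 + 38286)*(1/((800 - 1*(-19733)) + 32*(-28)**2) - 317) = 52179*(1/((800 + 19733) + 32*784) - 317) = 52179*(1/(20533 + 25088) - 317) = 52179*(1/45621 - 317) = 52179*(-14461856/45621) = -251535061408/15207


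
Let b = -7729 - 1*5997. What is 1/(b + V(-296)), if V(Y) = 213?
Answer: -1/13513 ≈ -7.4003e-5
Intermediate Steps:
b = -13726 (b = -7729 - 5997 = -13726)
1/(b + V(-296)) = 1/(-13726 + 213) = 1/(-13513) = -1/13513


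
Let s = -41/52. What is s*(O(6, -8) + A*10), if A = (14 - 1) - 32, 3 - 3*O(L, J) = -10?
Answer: 22837/156 ≈ 146.39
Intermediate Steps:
O(L, J) = 13/3 (O(L, J) = 1 - 1/3*(-10) = 1 + 10/3 = 13/3)
A = -19 (A = 13 - 32 = -19)
s = -41/52 (s = -41*1/52 = -41/52 ≈ -0.78846)
s*(O(6, -8) + A*10) = -41*(13/3 - 19*10)/52 = -41*(13/3 - 190)/52 = -41/52*(-557/3) = 22837/156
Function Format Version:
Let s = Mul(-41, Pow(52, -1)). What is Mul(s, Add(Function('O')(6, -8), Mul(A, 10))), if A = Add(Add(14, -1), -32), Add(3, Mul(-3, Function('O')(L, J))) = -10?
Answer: Rational(22837, 156) ≈ 146.39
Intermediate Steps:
Function('O')(L, J) = Rational(13, 3) (Function('O')(L, J) = Add(1, Mul(Rational(-1, 3), -10)) = Add(1, Rational(10, 3)) = Rational(13, 3))
A = -19 (A = Add(13, -32) = -19)
s = Rational(-41, 52) (s = Mul(-41, Rational(1, 52)) = Rational(-41, 52) ≈ -0.78846)
Mul(s, Add(Function('O')(6, -8), Mul(A, 10))) = Mul(Rational(-41, 52), Add(Rational(13, 3), Mul(-19, 10))) = Mul(Rational(-41, 52), Add(Rational(13, 3), -190)) = Mul(Rational(-41, 52), Rational(-557, 3)) = Rational(22837, 156)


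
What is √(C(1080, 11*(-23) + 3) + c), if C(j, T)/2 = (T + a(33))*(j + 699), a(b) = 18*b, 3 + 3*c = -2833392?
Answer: √279487 ≈ 528.67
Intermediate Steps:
c = -944465 (c = -1 + (⅓)*(-2833392) = -1 - 944464 = -944465)
C(j, T) = 2*(594 + T)*(699 + j) (C(j, T) = 2*((T + 18*33)*(j + 699)) = 2*((T + 594)*(699 + j)) = 2*((594 + T)*(699 + j)) = 2*(594 + T)*(699 + j))
√(C(1080, 11*(-23) + 3) + c) = √((830412 + 1188*1080 + 1398*(11*(-23) + 3) + 2*(11*(-23) + 3)*1080) - 944465) = √((830412 + 1283040 + 1398*(-253 + 3) + 2*(-253 + 3)*1080) - 944465) = √((830412 + 1283040 + 1398*(-250) + 2*(-250)*1080) - 944465) = √((830412 + 1283040 - 349500 - 540000) - 944465) = √(1223952 - 944465) = √279487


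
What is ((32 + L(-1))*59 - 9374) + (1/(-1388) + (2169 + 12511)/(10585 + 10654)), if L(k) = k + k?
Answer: -224143527527/29479732 ≈ -7603.3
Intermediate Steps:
L(k) = 2*k
((32 + L(-1))*59 - 9374) + (1/(-1388) + (2169 + 12511)/(10585 + 10654)) = ((32 + 2*(-1))*59 - 9374) + (1/(-1388) + (2169 + 12511)/(10585 + 10654)) = ((32 - 2)*59 - 9374) + (-1/1388 + 14680/21239) = (30*59 - 9374) + (-1/1388 + 14680*(1/21239)) = (1770 - 9374) + (-1/1388 + 14680/21239) = -7604 + 20354601/29479732 = -224143527527/29479732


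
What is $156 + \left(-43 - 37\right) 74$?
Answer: $-5764$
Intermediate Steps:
$156 + \left(-43 - 37\right) 74 = 156 - 5920 = -5764$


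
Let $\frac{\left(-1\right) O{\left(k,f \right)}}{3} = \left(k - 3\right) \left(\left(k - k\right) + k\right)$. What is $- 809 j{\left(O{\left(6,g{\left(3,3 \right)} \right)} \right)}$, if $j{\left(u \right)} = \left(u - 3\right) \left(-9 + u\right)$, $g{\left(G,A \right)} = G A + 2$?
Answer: $-2905119$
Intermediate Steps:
$g{\left(G,A \right)} = 2 + A G$ ($g{\left(G,A \right)} = A G + 2 = 2 + A G$)
$O{\left(k,f \right)} = - 3 k \left(-3 + k\right)$ ($O{\left(k,f \right)} = - 3 \left(k - 3\right) \left(\left(k - k\right) + k\right) = - 3 \left(-3 + k\right) \left(0 + k\right) = - 3 \left(-3 + k\right) k = - 3 k \left(-3 + k\right)$)
$j{\left(u \right)} = \left(-9 + u\right) \left(-3 + u\right)$ ($j{\left(u \right)} = \left(-3 + u\right) \left(-9 + u\right) = \left(-9 + u\right) \left(-3 + u\right)$)
$- 809 j{\left(O{\left(6,g{\left(3,3 \right)} \right)} \right)} = - 809 \left(27 + \left(3 \cdot 6 \left(3 - 6\right)\right)^{2} - 12 \cdot 3 \cdot 6 \left(3 - 6\right)\right) = - 809 \left(27 + \left(3 \cdot 6 \left(-3\right)\right)^{2} - 12 \cdot 3 \cdot 6 \left(-3\right)\right) = - 809 \left(27 + \left(-54\right)^{2} - -648\right) = - 809 \left(27 + 2916 + 648\right) = \left(-809\right) 3591 = -2905119$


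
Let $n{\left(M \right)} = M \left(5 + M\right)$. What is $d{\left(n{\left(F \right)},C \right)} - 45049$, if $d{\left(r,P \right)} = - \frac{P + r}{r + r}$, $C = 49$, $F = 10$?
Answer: $- \frac{13514899}{300} \approx -45050.0$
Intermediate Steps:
$d{\left(r,P \right)} = - \frac{P + r}{2 r}$
$d{\left(n{\left(F \right)},C \right)} - 45049 = \frac{\left(-1\right) 49 - 10 \left(5 + 10\right)}{2 \cdot 10 \left(5 + 10\right)} - 45049 = \frac{-49 - 10 \cdot 15}{2 \cdot 10 \cdot 15} - 45049 = \frac{-49 - 150}{2 \cdot 150} - 45049 = \frac{1}{2} \cdot \frac{1}{150} \left(-49 - 150\right) - 45049 = \frac{1}{2} \cdot \frac{1}{150} \left(-199\right) - 45049 = - \frac{199}{300} - 45049 = - \frac{13514899}{300}$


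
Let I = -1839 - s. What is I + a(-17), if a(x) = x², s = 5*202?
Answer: -2560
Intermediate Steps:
s = 1010
I = -2849 (I = -1839 - 1*1010 = -1839 - 1010 = -2849)
I + a(-17) = -2849 + (-17)² = -2849 + 289 = -2560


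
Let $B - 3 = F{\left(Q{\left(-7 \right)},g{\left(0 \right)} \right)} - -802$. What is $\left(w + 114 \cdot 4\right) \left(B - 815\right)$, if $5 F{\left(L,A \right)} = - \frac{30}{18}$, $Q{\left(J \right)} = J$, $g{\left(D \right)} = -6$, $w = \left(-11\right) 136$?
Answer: $\frac{32240}{3} \approx 10747.0$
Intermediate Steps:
$w = -1496$
$F{\left(L,A \right)} = - \frac{1}{3}$ ($F{\left(L,A \right)} = \frac{\left(-30\right) \frac{1}{18}}{5} = \frac{1}{5} \left(- \frac{5}{3}\right) = - \frac{1}{3}$)
$B = \frac{2414}{3}$ ($B = 3 - - \frac{2405}{3} = 3 + \left(- \frac{1}{3} + 802\right) = 3 + \frac{2405}{3} = \frac{2414}{3} \approx 804.67$)
$\left(w + 114 \cdot 4\right) \left(B - 815\right) = \left(-1496 + 114 \cdot 4\right) \left(\frac{2414}{3} - 815\right) = \left(-1496 + 456\right) \left(- \frac{31}{3}\right) = \left(-1040\right) \left(- \frac{31}{3}\right) = \frac{32240}{3}$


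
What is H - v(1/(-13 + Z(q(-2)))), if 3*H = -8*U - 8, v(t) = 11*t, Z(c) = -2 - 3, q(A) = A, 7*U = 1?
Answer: -307/126 ≈ -2.4365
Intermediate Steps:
U = ⅐ (U = (⅐)*1 = ⅐ ≈ 0.14286)
Z(c) = -5
H = -64/21 (H = (-8*⅐ - 8)/3 = (-8/7 - 8)/3 = (⅓)*(-64/7) = -64/21 ≈ -3.0476)
H - v(1/(-13 + Z(q(-2)))) = -64/21 - 11/(-13 - 5) = -64/21 - 11/(-18) = -64/21 - 11*(-1)/18 = -64/21 - 1*(-11/18) = -64/21 + 11/18 = -307/126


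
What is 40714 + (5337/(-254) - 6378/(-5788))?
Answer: 7478312248/183769 ≈ 40694.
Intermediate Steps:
40714 + (5337/(-254) - 6378/(-5788)) = 40714 + (5337*(-1/254) - 6378*(-1/5788)) = 40714 + (-5337/254 + 3189/2894) = 40714 - 3658818/183769 = 7478312248/183769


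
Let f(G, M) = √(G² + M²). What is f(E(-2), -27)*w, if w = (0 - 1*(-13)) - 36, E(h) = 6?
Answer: -69*√85 ≈ -636.15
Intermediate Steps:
w = -23 (w = (0 + 13) - 36 = 13 - 36 = -23)
f(E(-2), -27)*w = √(6² + (-27)²)*(-23) = √(36 + 729)*(-23) = √765*(-23) = (3*√85)*(-23) = -69*√85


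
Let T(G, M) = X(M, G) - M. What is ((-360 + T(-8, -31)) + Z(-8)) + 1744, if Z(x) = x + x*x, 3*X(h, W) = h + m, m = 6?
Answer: 4388/3 ≈ 1462.7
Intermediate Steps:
X(h, W) = 2 + h/3 (X(h, W) = (h + 6)/3 = (6 + h)/3 = 2 + h/3)
Z(x) = x + x**2
T(G, M) = 2 - 2*M/3 (T(G, M) = (2 + M/3) - M = 2 - 2*M/3)
((-360 + T(-8, -31)) + Z(-8)) + 1744 = ((-360 + (2 - 2/3*(-31))) - 8*(1 - 8)) + 1744 = ((-360 + (2 + 62/3)) - 8*(-7)) + 1744 = ((-360 + 68/3) + 56) + 1744 = (-1012/3 + 56) + 1744 = -844/3 + 1744 = 4388/3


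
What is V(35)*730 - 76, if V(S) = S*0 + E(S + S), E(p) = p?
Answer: 51024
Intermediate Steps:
V(S) = 2*S (V(S) = S*0 + (S + S) = 0 + 2*S = 2*S)
V(35)*730 - 76 = (2*35)*730 - 76 = 70*730 - 76 = 51100 - 76 = 51024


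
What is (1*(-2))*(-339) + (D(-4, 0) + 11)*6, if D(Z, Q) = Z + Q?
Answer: 720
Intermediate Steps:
D(Z, Q) = Q + Z
(1*(-2))*(-339) + (D(-4, 0) + 11)*6 = (1*(-2))*(-339) + ((0 - 4) + 11)*6 = -2*(-339) + (-4 + 11)*6 = 678 + 7*6 = 678 + 42 = 720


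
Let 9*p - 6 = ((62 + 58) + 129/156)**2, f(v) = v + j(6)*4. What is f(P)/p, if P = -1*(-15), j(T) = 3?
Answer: 657072/39492313 ≈ 0.016638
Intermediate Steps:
P = 15
f(v) = 12 + v (f(v) = v + 3*4 = v + 12 = 12 + v)
p = 39492313/24336 (p = 2/3 + ((62 + 58) + 129/156)**2/9 = 2/3 + (120 + 129*(1/156))**2/9 = 2/3 + (120 + 43/52)**2/9 = 2/3 + (6283/52)**2/9 = 2/3 + (1/9)*(39476089/2704) = 2/3 + 39476089/24336 = 39492313/24336 ≈ 1622.8)
f(P)/p = (12 + 15)/(39492313/24336) = 27*(24336/39492313) = 657072/39492313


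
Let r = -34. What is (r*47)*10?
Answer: -15980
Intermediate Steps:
(r*47)*10 = -34*47*10 = -1598*10 = -15980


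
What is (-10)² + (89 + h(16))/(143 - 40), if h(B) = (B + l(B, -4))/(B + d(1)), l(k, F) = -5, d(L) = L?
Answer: 176624/1751 ≈ 100.87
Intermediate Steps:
h(B) = (-5 + B)/(1 + B) (h(B) = (B - 5)/(B + 1) = (-5 + B)/(1 + B))
(-10)² + (89 + h(16))/(143 - 40) = (-10)² + (89 + (-5 + 16)/(1 + 16))/(143 - 40) = 100 + (89 + 11/17)/103 = 100 + (89 + (1/17)*11)*(1/103) = 100 + (89 + 11/17)*(1/103) = 100 + (1524/17)*(1/103) = 100 + 1524/1751 = 176624/1751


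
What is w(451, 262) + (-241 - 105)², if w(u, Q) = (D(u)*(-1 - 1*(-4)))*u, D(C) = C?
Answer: 729919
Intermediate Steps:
w(u, Q) = 3*u² (w(u, Q) = (u*(-1 - 1*(-4)))*u = (u*(-1 + 4))*u = (u*3)*u = (3*u)*u = 3*u²)
w(451, 262) + (-241 - 105)² = 3*451² + (-241 - 105)² = 3*203401 + (-346)² = 610203 + 119716 = 729919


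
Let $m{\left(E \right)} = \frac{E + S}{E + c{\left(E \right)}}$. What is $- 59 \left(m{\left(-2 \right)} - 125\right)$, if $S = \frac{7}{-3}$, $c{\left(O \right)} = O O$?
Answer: $\frac{45017}{6} \approx 7502.8$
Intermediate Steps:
$c{\left(O \right)} = O^{2}$
$S = - \frac{7}{3}$ ($S = 7 \left(- \frac{1}{3}\right) = - \frac{7}{3} \approx -2.3333$)
$m{\left(E \right)} = \frac{- \frac{7}{3} + E}{E + E^{2}}$ ($m{\left(E \right)} = \frac{E - \frac{7}{3}}{E + E^{2}} = \frac{- \frac{7}{3} + E}{E + E^{2}}$)
$- 59 \left(m{\left(-2 \right)} - 125\right) = - 59 \left(\frac{- \frac{7}{3} - 2}{\left(-2\right) \left(1 - 2\right)} - 125\right) = - 59 \left(\left(- \frac{1}{2}\right) \frac{1}{-1} \left(- \frac{13}{3}\right) - 125\right) = - 59 \left(\left(- \frac{1}{2}\right) \left(-1\right) \left(- \frac{13}{3}\right) - 125\right) = - 59 \left(- \frac{13}{6} - 125\right) = \left(-59\right) \left(- \frac{763}{6}\right) = \frac{45017}{6}$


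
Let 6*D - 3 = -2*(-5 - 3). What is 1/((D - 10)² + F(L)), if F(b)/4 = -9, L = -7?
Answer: 36/385 ≈ 0.093506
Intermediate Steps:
F(b) = -36 (F(b) = 4*(-9) = -36)
D = 19/6 (D = ½ + (-2*(-5 - 3))/6 = ½ + (-2*(-8))/6 = ½ + (⅙)*16 = ½ + 8/3 = 19/6 ≈ 3.1667)
1/((D - 10)² + F(L)) = 1/((19/6 - 10)² - 36) = 1/((-41/6)² - 36) = 1/(1681/36 - 36) = 1/(385/36) = 36/385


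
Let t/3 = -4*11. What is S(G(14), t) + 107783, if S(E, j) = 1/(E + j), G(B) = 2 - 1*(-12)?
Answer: 12718393/118 ≈ 1.0778e+5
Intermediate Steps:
G(B) = 14 (G(B) = 2 + 12 = 14)
t = -132 (t = 3*(-4*11) = 3*(-44) = -132)
S(G(14), t) + 107783 = 1/(14 - 132) + 107783 = 1/(-118) + 107783 = -1/118 + 107783 = 12718393/118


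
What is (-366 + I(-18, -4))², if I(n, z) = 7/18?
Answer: 43309561/324 ≈ 1.3367e+5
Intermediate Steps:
I(n, z) = 7/18 (I(n, z) = 7*(1/18) = 7/18)
(-366 + I(-18, -4))² = (-366 + 7/18)² = (-6581/18)² = 43309561/324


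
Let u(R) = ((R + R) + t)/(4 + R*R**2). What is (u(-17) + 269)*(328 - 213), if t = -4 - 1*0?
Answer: 151864285/4909 ≈ 30936.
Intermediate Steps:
t = -4 (t = -4 + 0 = -4)
u(R) = (-4 + 2*R)/(4 + R**3) (u(R) = ((R + R) - 4)/(4 + R*R**2) = (2*R - 4)/(4 + R**3) = (-4 + 2*R)/(4 + R**3))
(u(-17) + 269)*(328 - 213) = (2*(-2 - 17)/(4 + (-17)**3) + 269)*(328 - 213) = (2*(-19)/(4 - 4913) + 269)*115 = (2*(-19)/(-4909) + 269)*115 = (2*(-1/4909)*(-19) + 269)*115 = (38/4909 + 269)*115 = (1320559/4909)*115 = 151864285/4909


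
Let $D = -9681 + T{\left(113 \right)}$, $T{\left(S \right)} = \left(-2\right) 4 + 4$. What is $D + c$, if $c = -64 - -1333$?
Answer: $-8416$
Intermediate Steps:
$T{\left(S \right)} = -4$ ($T{\left(S \right)} = -8 + 4 = -4$)
$c = 1269$ ($c = -64 + 1333 = 1269$)
$D = -9685$ ($D = -9681 - 4 = -9685$)
$D + c = -9685 + 1269 = -8416$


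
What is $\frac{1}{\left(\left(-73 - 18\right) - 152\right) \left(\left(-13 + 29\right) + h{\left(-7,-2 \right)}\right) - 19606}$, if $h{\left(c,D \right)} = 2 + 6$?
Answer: $- \frac{1}{25438} \approx -3.9311 \cdot 10^{-5}$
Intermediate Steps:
$h{\left(c,D \right)} = 8$
$\frac{1}{\left(\left(-73 - 18\right) - 152\right) \left(\left(-13 + 29\right) + h{\left(-7,-2 \right)}\right) - 19606} = \frac{1}{\left(\left(-73 - 18\right) - 152\right) \left(\left(-13 + 29\right) + 8\right) - 19606} = \frac{1}{\left(\left(-73 - 18\right) - 152\right) \left(16 + 8\right) - 19606} = \frac{1}{\left(-91 - 152\right) 24 - 19606} = \frac{1}{\left(-243\right) 24 - 19606} = \frac{1}{-5832 - 19606} = \frac{1}{-25438} = - \frac{1}{25438}$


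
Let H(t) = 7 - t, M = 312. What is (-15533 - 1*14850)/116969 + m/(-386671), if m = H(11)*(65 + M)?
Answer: -11571835741/45228520199 ≈ -0.25585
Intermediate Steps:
m = -1508 (m = (7 - 1*11)*(65 + 312) = (7 - 11)*377 = -4*377 = -1508)
(-15533 - 1*14850)/116969 + m/(-386671) = (-15533 - 1*14850)/116969 - 1508/(-386671) = (-15533 - 14850)*(1/116969) - 1508*(-1/386671) = -30383*1/116969 + 1508/386671 = -30383/116969 + 1508/386671 = -11571835741/45228520199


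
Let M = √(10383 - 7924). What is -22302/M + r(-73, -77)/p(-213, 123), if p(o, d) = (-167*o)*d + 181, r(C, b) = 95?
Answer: 95/4375414 - 22302*√2459/2459 ≈ -449.74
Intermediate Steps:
p(o, d) = 181 - 167*d*o (p(o, d) = -167*d*o + 181 = 181 - 167*d*o)
M = √2459 ≈ 49.588
-22302/M + r(-73, -77)/p(-213, 123) = -22302*√2459/2459 + 95/(181 - 167*123*(-213)) = -22302*√2459/2459 + 95/(181 + 4375233) = -22302*√2459/2459 + 95/4375414 = 95/4375414 - 22302*√2459/2459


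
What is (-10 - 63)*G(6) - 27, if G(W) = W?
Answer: -465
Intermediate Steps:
(-10 - 63)*G(6) - 27 = (-10 - 63)*6 - 27 = -73*6 - 27 = -438 - 27 = -465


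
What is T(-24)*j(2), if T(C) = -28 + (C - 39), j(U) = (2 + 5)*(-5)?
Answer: 3185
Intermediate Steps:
j(U) = -35 (j(U) = 7*(-5) = -35)
T(C) = -67 + C (T(C) = -28 + (-39 + C) = -67 + C)
T(-24)*j(2) = (-67 - 24)*(-35) = -91*(-35) = 3185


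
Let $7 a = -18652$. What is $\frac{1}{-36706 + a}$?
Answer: $- \frac{7}{275594} \approx -2.54 \cdot 10^{-5}$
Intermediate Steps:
$a = - \frac{18652}{7}$ ($a = \frac{1}{7} \left(-18652\right) = - \frac{18652}{7} \approx -2664.6$)
$\frac{1}{-36706 + a} = \frac{1}{-36706 - \frac{18652}{7}} = \frac{1}{- \frac{275594}{7}} = - \frac{7}{275594}$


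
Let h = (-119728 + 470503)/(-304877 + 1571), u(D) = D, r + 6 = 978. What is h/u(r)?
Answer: -38975/32757048 ≈ -0.0011898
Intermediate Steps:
r = 972 (r = -6 + 978 = 972)
h = -116925/101102 (h = 350775/(-303306) = 350775*(-1/303306) = -116925/101102 ≈ -1.1565)
h/u(r) = -116925/101102/972 = -116925/101102*1/972 = -38975/32757048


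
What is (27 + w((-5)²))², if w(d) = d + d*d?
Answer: 458329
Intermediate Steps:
w(d) = d + d²
(27 + w((-5)²))² = (27 + (-5)²*(1 + (-5)²))² = (27 + 25*(1 + 25))² = (27 + 25*26)² = (27 + 650)² = 677² = 458329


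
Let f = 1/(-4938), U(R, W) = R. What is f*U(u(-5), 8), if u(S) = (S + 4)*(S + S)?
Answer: -5/2469 ≈ -0.0020251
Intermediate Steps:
u(S) = 2*S*(4 + S) (u(S) = (4 + S)*(2*S) = 2*S*(4 + S))
f = -1/4938 (f = -1/4938*1 = -1/4938 ≈ -0.00020251)
f*U(u(-5), 8) = -(-5)*(4 - 5)/2469 = -(-5)*(-1)/2469 = -1/4938*10 = -5/2469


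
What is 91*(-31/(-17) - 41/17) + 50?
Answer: -60/17 ≈ -3.5294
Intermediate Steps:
91*(-31/(-17) - 41/17) + 50 = 91*(-31*(-1/17) - 41*1/17) + 50 = 91*(31/17 - 41/17) + 50 = 91*(-10/17) + 50 = -910/17 + 50 = -60/17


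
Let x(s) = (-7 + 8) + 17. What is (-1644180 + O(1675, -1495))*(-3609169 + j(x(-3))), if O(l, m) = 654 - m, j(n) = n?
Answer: 5926337825681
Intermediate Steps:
x(s) = 18 (x(s) = 1 + 17 = 18)
(-1644180 + O(1675, -1495))*(-3609169 + j(x(-3))) = (-1644180 + (654 - 1*(-1495)))*(-3609169 + 18) = (-1644180 + (654 + 1495))*(-3609151) = (-1644180 + 2149)*(-3609151) = -1642031*(-3609151) = 5926337825681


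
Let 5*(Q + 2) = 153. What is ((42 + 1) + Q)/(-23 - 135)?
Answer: -179/395 ≈ -0.45316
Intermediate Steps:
Q = 143/5 (Q = -2 + (1/5)*153 = -2 + 153/5 = 143/5 ≈ 28.600)
((42 + 1) + Q)/(-23 - 135) = ((42 + 1) + 143/5)/(-23 - 135) = (43 + 143/5)/(-158) = -1/158*358/5 = -179/395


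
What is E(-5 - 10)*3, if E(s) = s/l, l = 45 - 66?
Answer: 15/7 ≈ 2.1429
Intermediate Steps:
l = -21
E(s) = -s/21 (E(s) = s/(-21) = s*(-1/21) = -s/21)
E(-5 - 10)*3 = -(-5 - 10)/21*3 = -1/21*(-15)*3 = (5/7)*3 = 15/7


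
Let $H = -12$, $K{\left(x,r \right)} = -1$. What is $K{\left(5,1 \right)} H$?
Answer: $12$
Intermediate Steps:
$K{\left(5,1 \right)} H = \left(-1\right) \left(-12\right) = 12$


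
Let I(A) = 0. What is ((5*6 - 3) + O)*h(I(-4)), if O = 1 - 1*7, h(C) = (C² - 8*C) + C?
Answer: 0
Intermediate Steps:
h(C) = C² - 7*C
O = -6 (O = 1 - 7 = -6)
((5*6 - 3) + O)*h(I(-4)) = ((5*6 - 3) - 6)*(0*(-7 + 0)) = ((30 - 3) - 6)*(0*(-7)) = (27 - 6)*0 = 21*0 = 0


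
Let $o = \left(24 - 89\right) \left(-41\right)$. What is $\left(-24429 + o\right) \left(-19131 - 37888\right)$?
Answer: $1240961516$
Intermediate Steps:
$o = 2665$ ($o = \left(-65\right) \left(-41\right) = 2665$)
$\left(-24429 + o\right) \left(-19131 - 37888\right) = \left(-24429 + 2665\right) \left(-19131 - 37888\right) = \left(-21764\right) \left(-57019\right) = 1240961516$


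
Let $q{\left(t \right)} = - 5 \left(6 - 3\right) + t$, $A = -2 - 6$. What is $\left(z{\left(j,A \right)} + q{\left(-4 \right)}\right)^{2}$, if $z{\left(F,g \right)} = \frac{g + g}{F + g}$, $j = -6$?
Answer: $\frac{15625}{49} \approx 318.88$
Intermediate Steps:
$A = -8$ ($A = -2 - 6 = -8$)
$q{\left(t \right)} = -15 + t$ ($q{\left(t \right)} = \left(-5\right) 3 + t = -15 + t$)
$z{\left(F,g \right)} = \frac{2 g}{F + g}$
$\left(z{\left(j,A \right)} + q{\left(-4 \right)}\right)^{2} = \left(2 \left(-8\right) \frac{1}{-6 - 8} - 19\right)^{2} = \left(2 \left(-8\right) \frac{1}{-14} - 19\right)^{2} = \left(2 \left(-8\right) \left(- \frac{1}{14}\right) - 19\right)^{2} = \left(\frac{8}{7} - 19\right)^{2} = \left(- \frac{125}{7}\right)^{2} = \frac{15625}{49}$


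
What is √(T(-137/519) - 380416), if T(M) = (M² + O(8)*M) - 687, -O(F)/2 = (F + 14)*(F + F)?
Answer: I*√102604209902/519 ≈ 617.18*I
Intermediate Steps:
O(F) = -4*F*(14 + F) (O(F) = -2*(F + 14)*(F + F) = -2*(14 + F)*2*F = -4*F*(14 + F))
T(M) = -687 + M² - 704*M (T(M) = (M² + (-4*8*(14 + 8))*M) - 687 = (M² + (-4*8*22)*M) - 687 = (M² - 704*M) - 687 = -687 + M² - 704*M)
√(T(-137/519) - 380416) = √((-687 + (-137/519)² - (-96448)/519) - 380416) = √((-687 + (-137*1/519)² - (-96448)/519) - 380416) = √((-687 + (-137/519)² - 704*(-137/519)) - 380416) = √((-687 + 18769/269361 + 96448/519) - 380416) = √(-134975726/269361 - 380416) = √(-102604209902/269361) = I*√102604209902/519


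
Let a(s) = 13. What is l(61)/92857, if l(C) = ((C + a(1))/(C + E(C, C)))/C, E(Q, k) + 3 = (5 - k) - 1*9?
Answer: -74/39649939 ≈ -1.8663e-6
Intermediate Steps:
E(Q, k) = -7 - k (E(Q, k) = -3 + ((5 - k) - 1*9) = -3 + ((5 - k) - 9) = -3 + (-4 - k) = -7 - k)
l(C) = (-13/7 - C/7)/C (l(C) = ((C + 13)/(C + (-7 - C)))/C = ((13 + C)/(-7))/C = ((13 + C)*(-⅐))/C = (-13/7 - C/7)/C)
l(61)/92857 = ((⅐)*(-13 - 1*61)/61)/92857 = ((⅐)*(1/61)*(-13 - 61))*(1/92857) = ((⅐)*(1/61)*(-74))*(1/92857) = -74/427*1/92857 = -74/39649939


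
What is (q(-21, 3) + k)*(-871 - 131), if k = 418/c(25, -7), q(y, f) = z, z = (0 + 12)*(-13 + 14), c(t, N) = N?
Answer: 334668/7 ≈ 47810.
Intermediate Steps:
z = 12 (z = 12*1 = 12)
q(y, f) = 12
k = -418/7 (k = 418/(-7) = 418*(-⅐) = -418/7 ≈ -59.714)
(q(-21, 3) + k)*(-871 - 131) = (12 - 418/7)*(-871 - 131) = -334/7*(-1002) = 334668/7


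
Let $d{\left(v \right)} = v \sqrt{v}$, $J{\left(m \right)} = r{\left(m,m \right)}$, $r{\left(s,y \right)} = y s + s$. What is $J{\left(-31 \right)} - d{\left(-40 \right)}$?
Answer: $930 + 80 i \sqrt{10} \approx 930.0 + 252.98 i$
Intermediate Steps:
$r{\left(s,y \right)} = s + s y$ ($r{\left(s,y \right)} = s y + s = s + s y$)
$J{\left(m \right)} = m \left(1 + m\right)$
$d{\left(v \right)} = v^{\frac{3}{2}}$
$J{\left(-31 \right)} - d{\left(-40 \right)} = - 31 \left(1 - 31\right) - \left(-40\right)^{\frac{3}{2}} = \left(-31\right) \left(-30\right) - - 80 i \sqrt{10} = 930 + 80 i \sqrt{10}$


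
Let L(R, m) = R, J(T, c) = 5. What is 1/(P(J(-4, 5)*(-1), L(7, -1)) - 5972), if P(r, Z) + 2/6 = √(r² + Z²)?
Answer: -53751/321018223 - 9*√74/321018223 ≈ -0.00016768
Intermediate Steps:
P(r, Z) = -⅓ + √(Z² + r²) (P(r, Z) = -⅓ + √(r² + Z²) = -⅓ + √(Z² + r²))
1/(P(J(-4, 5)*(-1), L(7, -1)) - 5972) = 1/((-⅓ + √(7² + (5*(-1))²)) - 5972) = 1/((-⅓ + √(49 + (-5)²)) - 5972) = 1/((-⅓ + √(49 + 25)) - 5972) = 1/((-⅓ + √74) - 5972) = 1/(-17917/3 + √74)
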